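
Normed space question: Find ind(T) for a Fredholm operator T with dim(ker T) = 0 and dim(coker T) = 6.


The Fredholm index is defined as ind(T) = dim(ker T) - dim(coker T)
= 0 - 6
= -6

-6


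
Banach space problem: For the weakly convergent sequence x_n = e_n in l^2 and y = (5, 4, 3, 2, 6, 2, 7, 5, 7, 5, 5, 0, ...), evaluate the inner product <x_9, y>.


x_9 = e_9 is the standard basis vector with 1 in position 9.
<x_9, y> = y_9 = 7
As n -> infinity, <x_n, y> -> 0, confirming weak convergence of (x_n) to 0.

7


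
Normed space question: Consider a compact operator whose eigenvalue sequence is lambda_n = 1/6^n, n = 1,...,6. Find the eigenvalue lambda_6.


The eigenvalue formula gives lambda_6 = 1/6^6
= 1/46656
= 2.1433e-05

2.1433e-05


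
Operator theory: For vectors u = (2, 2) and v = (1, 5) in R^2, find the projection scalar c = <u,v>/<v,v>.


Computing <u,v> = 2*1 + 2*5 = 12
Computing <v,v> = 1^2 + 5^2 = 26
Projection coefficient = 12/26 = 0.4615

0.4615


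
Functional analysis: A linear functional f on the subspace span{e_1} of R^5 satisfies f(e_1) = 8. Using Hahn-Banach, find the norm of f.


The norm of f is given by ||f|| = sup_{||x||=1} |f(x)|.
On span{e_1}, ||e_1|| = 1, so ||f|| = |f(e_1)| / ||e_1||
= |8| / 1 = 8.0000

8.0000


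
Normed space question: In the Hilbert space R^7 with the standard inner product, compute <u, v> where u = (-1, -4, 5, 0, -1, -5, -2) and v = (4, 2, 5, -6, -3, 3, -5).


Computing the standard inner product <u, v> = sum u_i * v_i
= -1*4 + -4*2 + 5*5 + 0*-6 + -1*-3 + -5*3 + -2*-5
= -4 + -8 + 25 + 0 + 3 + -15 + 10
= 11

11


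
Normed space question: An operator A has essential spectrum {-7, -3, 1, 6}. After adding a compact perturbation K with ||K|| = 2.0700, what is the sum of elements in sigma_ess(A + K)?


By Weyl's theorem, the essential spectrum is invariant under compact perturbations.
sigma_ess(A + K) = sigma_ess(A) = {-7, -3, 1, 6}
Sum = -7 + -3 + 1 + 6 = -3

-3


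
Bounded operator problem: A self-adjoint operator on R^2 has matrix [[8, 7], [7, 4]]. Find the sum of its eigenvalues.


For a self-adjoint (symmetric) matrix, the eigenvalues are real.
The sum of eigenvalues equals the trace of the matrix.
trace = 8 + 4 = 12

12


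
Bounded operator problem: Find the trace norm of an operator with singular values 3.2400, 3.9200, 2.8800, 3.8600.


The nuclear norm is the sum of all singular values.
||T||_1 = 3.2400 + 3.9200 + 2.8800 + 3.8600
= 13.9000

13.9000


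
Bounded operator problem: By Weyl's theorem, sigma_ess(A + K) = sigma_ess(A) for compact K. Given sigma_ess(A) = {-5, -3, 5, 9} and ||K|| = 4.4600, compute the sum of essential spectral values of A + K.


By Weyl's theorem, the essential spectrum is invariant under compact perturbations.
sigma_ess(A + K) = sigma_ess(A) = {-5, -3, 5, 9}
Sum = -5 + -3 + 5 + 9 = 6

6


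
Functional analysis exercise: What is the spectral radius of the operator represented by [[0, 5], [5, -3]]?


For a 2x2 matrix, eigenvalues satisfy lambda^2 - (trace)*lambda + det = 0
trace = 0 + -3 = -3
det = 0*-3 - 5*5 = -25
discriminant = (-3)^2 - 4*(-25) = 109
spectral radius = max |eigenvalue| = 6.7202

6.7202


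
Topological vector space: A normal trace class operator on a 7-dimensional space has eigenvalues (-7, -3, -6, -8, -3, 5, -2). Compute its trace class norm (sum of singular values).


For a normal operator, singular values equal |eigenvalues|.
Trace norm = sum |lambda_i| = 7 + 3 + 6 + 8 + 3 + 5 + 2
= 34

34


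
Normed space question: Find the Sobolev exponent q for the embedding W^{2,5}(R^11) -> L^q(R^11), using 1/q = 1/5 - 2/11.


Using the Sobolev embedding formula: 1/q = 1/p - k/n
1/q = 1/5 - 2/11 = 1/55
q = 1/(1/55) = 55

55.0000


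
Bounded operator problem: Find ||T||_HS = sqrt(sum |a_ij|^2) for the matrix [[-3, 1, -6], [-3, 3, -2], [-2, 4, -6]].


The Hilbert-Schmidt norm is sqrt(sum of squares of all entries).
Sum of squares = (-3)^2 + 1^2 + (-6)^2 + (-3)^2 + 3^2 + (-2)^2 + (-2)^2 + 4^2 + (-6)^2
= 9 + 1 + 36 + 9 + 9 + 4 + 4 + 16 + 36 = 124
||T||_HS = sqrt(124) = 11.1355

11.1355


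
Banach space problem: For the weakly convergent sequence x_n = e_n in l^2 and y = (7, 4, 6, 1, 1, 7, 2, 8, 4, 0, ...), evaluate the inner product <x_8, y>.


x_8 = e_8 is the standard basis vector with 1 in position 8.
<x_8, y> = y_8 = 8
As n -> infinity, <x_n, y> -> 0, confirming weak convergence of (x_n) to 0.

8


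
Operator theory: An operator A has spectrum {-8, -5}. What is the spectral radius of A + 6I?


Spectrum of A + 6I = {-2, 1}
Spectral radius = max |lambda| over the shifted spectrum
= max(2, 1) = 2

2


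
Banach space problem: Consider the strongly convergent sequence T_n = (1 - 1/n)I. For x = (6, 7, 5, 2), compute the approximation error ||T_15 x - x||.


T_15 x - x = (1 - 1/15)x - x = -x/15
||x|| = sqrt(114) = 10.6771
||T_15 x - x|| = ||x||/15 = 10.6771/15 = 0.7118

0.7118


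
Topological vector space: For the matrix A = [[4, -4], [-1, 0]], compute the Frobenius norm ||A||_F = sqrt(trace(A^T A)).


||A||_F^2 = sum a_ij^2
= 4^2 + (-4)^2 + (-1)^2 + 0^2
= 16 + 16 + 1 + 0 = 33
||A||_F = sqrt(33) = 5.7446

5.7446


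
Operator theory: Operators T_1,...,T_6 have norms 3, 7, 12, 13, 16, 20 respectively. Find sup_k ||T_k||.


By the Uniform Boundedness Principle, the supremum of norms is finite.
sup_k ||T_k|| = max(3, 7, 12, 13, 16, 20) = 20

20


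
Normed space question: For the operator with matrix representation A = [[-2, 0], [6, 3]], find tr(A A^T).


trace(A * A^T) = sum of squares of all entries
= (-2)^2 + 0^2 + 6^2 + 3^2
= 4 + 0 + 36 + 9
= 49

49


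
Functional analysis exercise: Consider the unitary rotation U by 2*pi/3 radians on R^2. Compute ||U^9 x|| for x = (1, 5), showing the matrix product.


U is a rotation by theta = 2*pi/3
U^9 = rotation by 9*theta = 18*pi/3 = 0*pi/3 (mod 2*pi)
cos(0*pi/3) = 1.0000, sin(0*pi/3) = 0.0000
U^9 x = (1.0000 * 1 - 0.0000 * 5, 0.0000 * 1 + 1.0000 * 5)
= (1.0000, 5.0000)
||U^9 x|| = sqrt(1.0000^2 + 5.0000^2) = sqrt(26.0000) = 5.0990

5.0990


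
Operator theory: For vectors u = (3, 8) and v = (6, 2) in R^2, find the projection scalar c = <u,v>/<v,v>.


Computing <u,v> = 3*6 + 8*2 = 34
Computing <v,v> = 6^2 + 2^2 = 40
Projection coefficient = 34/40 = 0.8500

0.8500


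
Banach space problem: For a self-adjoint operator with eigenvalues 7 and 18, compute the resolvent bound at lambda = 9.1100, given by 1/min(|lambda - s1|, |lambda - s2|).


dist(9.1100, {7, 18}) = min(|9.1100 - 7|, |9.1100 - 18|)
= min(2.1100, 8.8900) = 2.1100
Resolvent bound = 1/2.1100 = 0.4739

0.4739


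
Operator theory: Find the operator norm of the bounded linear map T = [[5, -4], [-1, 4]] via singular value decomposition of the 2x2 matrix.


A^T A = [[26, -24], [-24, 32]]
trace(A^T A) = 58, det(A^T A) = 256
discriminant = 58^2 - 4*256 = 2340
Largest eigenvalue of A^T A = (trace + sqrt(disc))/2 = 53.1868
||T|| = sqrt(53.1868) = 7.2929

7.2929


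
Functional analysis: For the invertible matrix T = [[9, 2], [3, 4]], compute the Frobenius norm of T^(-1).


det(T) = 9*4 - 2*3 = 30
T^(-1) = (1/30) * [[4, -2], [-3, 9]] = [[0.1333, -0.0667], [-0.1000, 0.3000]]
||T^(-1)||_F^2 = 0.1333^2 + (-0.0667)^2 + (-0.1000)^2 + 0.3000^2 = 0.1222
||T^(-1)||_F = sqrt(0.1222) = 0.3496

0.3496


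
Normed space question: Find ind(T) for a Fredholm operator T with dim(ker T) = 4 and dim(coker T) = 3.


The Fredholm index is defined as ind(T) = dim(ker T) - dim(coker T)
= 4 - 3
= 1

1


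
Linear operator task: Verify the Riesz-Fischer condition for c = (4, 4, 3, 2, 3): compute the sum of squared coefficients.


sum |c_n|^2 = 4^2 + 4^2 + 3^2 + 2^2 + 3^2
= 16 + 16 + 9 + 4 + 9
= 54

54


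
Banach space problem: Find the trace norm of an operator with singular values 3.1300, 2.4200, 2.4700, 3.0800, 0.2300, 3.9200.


The nuclear norm is the sum of all singular values.
||T||_1 = 3.1300 + 2.4200 + 2.4700 + 3.0800 + 0.2300 + 3.9200
= 15.2500

15.2500


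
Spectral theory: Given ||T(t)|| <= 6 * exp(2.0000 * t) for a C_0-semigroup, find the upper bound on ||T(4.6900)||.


||T(4.6900)|| <= 6 * exp(2.0000 * 4.6900)
= 6 * exp(9.3800)
= 6 * 11849.0148
= 71094.0885

71094.0885


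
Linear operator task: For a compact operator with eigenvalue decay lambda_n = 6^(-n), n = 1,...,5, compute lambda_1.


The eigenvalue formula gives lambda_1 = 1/6^1
= 1/6
= 0.1667

0.1667


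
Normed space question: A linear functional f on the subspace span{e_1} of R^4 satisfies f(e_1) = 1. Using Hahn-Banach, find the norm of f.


The norm of f is given by ||f|| = sup_{||x||=1} |f(x)|.
On span{e_1}, ||e_1|| = 1, so ||f|| = |f(e_1)| / ||e_1||
= |1| / 1 = 1.0000

1.0000


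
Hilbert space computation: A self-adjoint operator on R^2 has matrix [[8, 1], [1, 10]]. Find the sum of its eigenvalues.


For a self-adjoint (symmetric) matrix, the eigenvalues are real.
The sum of eigenvalues equals the trace of the matrix.
trace = 8 + 10 = 18

18


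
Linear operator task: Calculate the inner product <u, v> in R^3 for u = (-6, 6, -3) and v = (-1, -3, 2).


Computing the standard inner product <u, v> = sum u_i * v_i
= -6*-1 + 6*-3 + -3*2
= 6 + -18 + -6
= -18

-18


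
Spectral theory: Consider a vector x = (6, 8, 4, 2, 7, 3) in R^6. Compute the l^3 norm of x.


The l^3 norm = (sum |x_i|^3)^(1/3)
Sum of 3th powers = 216 + 512 + 64 + 8 + 343 + 27 = 1170
||x||_3 = (1170)^(1/3) = 10.5373

10.5373


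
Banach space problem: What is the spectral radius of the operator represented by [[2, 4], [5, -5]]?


For a 2x2 matrix, eigenvalues satisfy lambda^2 - (trace)*lambda + det = 0
trace = 2 + -5 = -3
det = 2*-5 - 4*5 = -30
discriminant = (-3)^2 - 4*(-30) = 129
spectral radius = max |eigenvalue| = 7.1789

7.1789


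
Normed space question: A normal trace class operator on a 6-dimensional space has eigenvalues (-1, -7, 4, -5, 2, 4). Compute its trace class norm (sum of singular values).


For a normal operator, singular values equal |eigenvalues|.
Trace norm = sum |lambda_i| = 1 + 7 + 4 + 5 + 2 + 4
= 23

23


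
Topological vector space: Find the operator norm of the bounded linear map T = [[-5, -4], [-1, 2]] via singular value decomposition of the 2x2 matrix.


A^T A = [[26, 18], [18, 20]]
trace(A^T A) = 46, det(A^T A) = 196
discriminant = 46^2 - 4*196 = 1332
Largest eigenvalue of A^T A = (trace + sqrt(disc))/2 = 41.2483
||T|| = sqrt(41.2483) = 6.4225

6.4225


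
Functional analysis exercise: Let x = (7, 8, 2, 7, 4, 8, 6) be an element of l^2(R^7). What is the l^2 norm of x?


The l^2 norm = (sum |x_i|^2)^(1/2)
Sum of 2th powers = 49 + 64 + 4 + 49 + 16 + 64 + 36 = 282
||x||_2 = (282)^(1/2) = 16.7929

16.7929


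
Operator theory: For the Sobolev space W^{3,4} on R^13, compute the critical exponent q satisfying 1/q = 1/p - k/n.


Using the Sobolev embedding formula: 1/q = 1/p - k/n
1/q = 1/4 - 3/13 = 1/52
q = 1/(1/52) = 52

52.0000


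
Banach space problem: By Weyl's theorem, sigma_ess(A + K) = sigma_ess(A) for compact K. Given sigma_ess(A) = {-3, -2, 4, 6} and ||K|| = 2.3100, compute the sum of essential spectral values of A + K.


By Weyl's theorem, the essential spectrum is invariant under compact perturbations.
sigma_ess(A + K) = sigma_ess(A) = {-3, -2, 4, 6}
Sum = -3 + -2 + 4 + 6 = 5

5


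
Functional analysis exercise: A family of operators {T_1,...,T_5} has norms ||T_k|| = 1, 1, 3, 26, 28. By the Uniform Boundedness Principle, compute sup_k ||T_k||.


By the Uniform Boundedness Principle, the supremum of norms is finite.
sup_k ||T_k|| = max(1, 1, 3, 26, 28) = 28

28


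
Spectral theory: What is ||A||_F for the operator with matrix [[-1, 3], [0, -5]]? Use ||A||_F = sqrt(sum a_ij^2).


||A||_F^2 = sum a_ij^2
= (-1)^2 + 3^2 + 0^2 + (-5)^2
= 1 + 9 + 0 + 25 = 35
||A||_F = sqrt(35) = 5.9161

5.9161


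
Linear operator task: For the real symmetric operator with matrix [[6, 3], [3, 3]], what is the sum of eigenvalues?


For a self-adjoint (symmetric) matrix, the eigenvalues are real.
The sum of eigenvalues equals the trace of the matrix.
trace = 6 + 3 = 9

9


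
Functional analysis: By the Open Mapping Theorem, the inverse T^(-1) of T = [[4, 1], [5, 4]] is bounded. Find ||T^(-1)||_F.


det(T) = 4*4 - 1*5 = 11
T^(-1) = (1/11) * [[4, -1], [-5, 4]] = [[0.3636, -0.0909], [-0.4545, 0.3636]]
||T^(-1)||_F^2 = 0.3636^2 + (-0.0909)^2 + (-0.4545)^2 + 0.3636^2 = 0.4793
||T^(-1)||_F = sqrt(0.4793) = 0.6923

0.6923


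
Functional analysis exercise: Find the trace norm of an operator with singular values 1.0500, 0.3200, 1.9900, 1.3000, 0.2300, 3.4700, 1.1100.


The nuclear norm is the sum of all singular values.
||T||_1 = 1.0500 + 0.3200 + 1.9900 + 1.3000 + 0.2300 + 3.4700 + 1.1100
= 9.4700

9.4700


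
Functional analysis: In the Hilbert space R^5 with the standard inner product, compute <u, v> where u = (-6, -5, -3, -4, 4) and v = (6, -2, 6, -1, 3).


Computing the standard inner product <u, v> = sum u_i * v_i
= -6*6 + -5*-2 + -3*6 + -4*-1 + 4*3
= -36 + 10 + -18 + 4 + 12
= -28

-28


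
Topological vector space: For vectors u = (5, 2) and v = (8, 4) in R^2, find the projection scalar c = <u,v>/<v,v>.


Computing <u,v> = 5*8 + 2*4 = 48
Computing <v,v> = 8^2 + 4^2 = 80
Projection coefficient = 48/80 = 0.6000

0.6000


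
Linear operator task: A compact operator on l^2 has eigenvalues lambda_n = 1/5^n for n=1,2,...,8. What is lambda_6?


The eigenvalue formula gives lambda_6 = 1/5^6
= 1/15625
= 6.4000e-05

6.4000e-05


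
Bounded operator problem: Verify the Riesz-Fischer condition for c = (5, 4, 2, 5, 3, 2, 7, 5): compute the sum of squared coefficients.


sum |c_n|^2 = 5^2 + 4^2 + 2^2 + 5^2 + 3^2 + 2^2 + 7^2 + 5^2
= 25 + 16 + 4 + 25 + 9 + 4 + 49 + 25
= 157

157


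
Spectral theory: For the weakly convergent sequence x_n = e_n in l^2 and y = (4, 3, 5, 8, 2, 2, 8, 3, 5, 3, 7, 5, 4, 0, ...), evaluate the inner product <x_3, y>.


x_3 = e_3 is the standard basis vector with 1 in position 3.
<x_3, y> = y_3 = 5
As n -> infinity, <x_n, y> -> 0, confirming weak convergence of (x_n) to 0.

5


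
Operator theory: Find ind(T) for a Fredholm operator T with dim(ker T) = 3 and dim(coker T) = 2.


The Fredholm index is defined as ind(T) = dim(ker T) - dim(coker T)
= 3 - 2
= 1

1


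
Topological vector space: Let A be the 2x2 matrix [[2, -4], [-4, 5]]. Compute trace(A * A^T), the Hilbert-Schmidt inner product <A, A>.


trace(A * A^T) = sum of squares of all entries
= 2^2 + (-4)^2 + (-4)^2 + 5^2
= 4 + 16 + 16 + 25
= 61

61


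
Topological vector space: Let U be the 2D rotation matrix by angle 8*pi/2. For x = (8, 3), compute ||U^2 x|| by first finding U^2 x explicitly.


U is a rotation by theta = 8*pi/2
U^2 = rotation by 2*theta = 16*pi/2 = 0*pi/2 (mod 2*pi)
cos(0*pi/2) = 1.0000, sin(0*pi/2) = 0.0000
U^2 x = (1.0000 * 8 - 0.0000 * 3, 0.0000 * 8 + 1.0000 * 3)
= (8.0000, 3.0000)
||U^2 x|| = sqrt(8.0000^2 + 3.0000^2) = sqrt(73.0000) = 8.5440

8.5440


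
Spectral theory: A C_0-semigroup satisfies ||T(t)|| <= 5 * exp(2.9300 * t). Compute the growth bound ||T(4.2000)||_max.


||T(4.2000)|| <= 5 * exp(2.9300 * 4.2000)
= 5 * exp(12.3060)
= 5 * 221018.1271
= 1.1051e+06

1.1051e+06


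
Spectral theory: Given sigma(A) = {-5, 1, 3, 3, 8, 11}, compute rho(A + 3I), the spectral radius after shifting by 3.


Spectrum of A + 3I = {-2, 4, 6, 6, 11, 14}
Spectral radius = max |lambda| over the shifted spectrum
= max(2, 4, 6, 6, 11, 14) = 14

14


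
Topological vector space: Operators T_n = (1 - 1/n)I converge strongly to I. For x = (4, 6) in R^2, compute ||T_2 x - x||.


T_2 x - x = (1 - 1/2)x - x = -x/2
||x|| = sqrt(52) = 7.2111
||T_2 x - x|| = ||x||/2 = 7.2111/2 = 3.6056

3.6056


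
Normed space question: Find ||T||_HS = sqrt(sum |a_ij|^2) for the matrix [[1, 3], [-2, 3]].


The Hilbert-Schmidt norm is sqrt(sum of squares of all entries).
Sum of squares = 1^2 + 3^2 + (-2)^2 + 3^2
= 1 + 9 + 4 + 9 = 23
||T||_HS = sqrt(23) = 4.7958

4.7958


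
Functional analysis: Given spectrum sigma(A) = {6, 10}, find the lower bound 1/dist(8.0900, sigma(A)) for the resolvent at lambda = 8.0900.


dist(8.0900, {6, 10}) = min(|8.0900 - 6|, |8.0900 - 10|)
= min(2.0900, 1.9100) = 1.9100
Resolvent bound = 1/1.9100 = 0.5236

0.5236


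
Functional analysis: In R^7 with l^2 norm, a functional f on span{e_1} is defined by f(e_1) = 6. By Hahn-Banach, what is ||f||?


The norm of f is given by ||f|| = sup_{||x||=1} |f(x)|.
On span{e_1}, ||e_1|| = 1, so ||f|| = |f(e_1)| / ||e_1||
= |6| / 1 = 6.0000

6.0000


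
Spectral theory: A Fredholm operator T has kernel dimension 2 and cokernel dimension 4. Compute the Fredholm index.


The Fredholm index is defined as ind(T) = dim(ker T) - dim(coker T)
= 2 - 4
= -2

-2


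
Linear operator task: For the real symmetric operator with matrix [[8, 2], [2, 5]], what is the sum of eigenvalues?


For a self-adjoint (symmetric) matrix, the eigenvalues are real.
The sum of eigenvalues equals the trace of the matrix.
trace = 8 + 5 = 13

13


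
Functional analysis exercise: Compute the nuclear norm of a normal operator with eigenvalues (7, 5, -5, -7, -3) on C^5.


For a normal operator, singular values equal |eigenvalues|.
Trace norm = sum |lambda_i| = 7 + 5 + 5 + 7 + 3
= 27

27


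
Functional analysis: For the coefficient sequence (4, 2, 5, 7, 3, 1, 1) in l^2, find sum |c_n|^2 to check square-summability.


sum |c_n|^2 = 4^2 + 2^2 + 5^2 + 7^2 + 3^2 + 1^2 + 1^2
= 16 + 4 + 25 + 49 + 9 + 1 + 1
= 105

105


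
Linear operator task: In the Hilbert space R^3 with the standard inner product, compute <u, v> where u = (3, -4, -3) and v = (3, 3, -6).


Computing the standard inner product <u, v> = sum u_i * v_i
= 3*3 + -4*3 + -3*-6
= 9 + -12 + 18
= 15

15


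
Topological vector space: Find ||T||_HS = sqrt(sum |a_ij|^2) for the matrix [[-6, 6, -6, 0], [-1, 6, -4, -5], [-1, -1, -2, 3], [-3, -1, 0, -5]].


The Hilbert-Schmidt norm is sqrt(sum of squares of all entries).
Sum of squares = (-6)^2 + 6^2 + (-6)^2 + 0^2 + (-1)^2 + 6^2 + (-4)^2 + (-5)^2 + (-1)^2 + (-1)^2 + (-2)^2 + 3^2 + (-3)^2 + (-1)^2 + 0^2 + (-5)^2
= 36 + 36 + 36 + 0 + 1 + 36 + 16 + 25 + 1 + 1 + 4 + 9 + 9 + 1 + 0 + 25 = 236
||T||_HS = sqrt(236) = 15.3623

15.3623


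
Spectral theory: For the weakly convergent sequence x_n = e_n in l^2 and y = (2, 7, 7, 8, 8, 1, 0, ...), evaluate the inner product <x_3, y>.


x_3 = e_3 is the standard basis vector with 1 in position 3.
<x_3, y> = y_3 = 7
As n -> infinity, <x_n, y> -> 0, confirming weak convergence of (x_n) to 0.

7


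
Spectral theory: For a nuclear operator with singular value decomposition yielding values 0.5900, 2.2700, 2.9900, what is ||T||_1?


The nuclear norm is the sum of all singular values.
||T||_1 = 0.5900 + 2.2700 + 2.9900
= 5.8500

5.8500


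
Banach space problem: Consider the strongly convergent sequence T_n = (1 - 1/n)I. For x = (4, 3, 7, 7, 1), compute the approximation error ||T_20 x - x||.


T_20 x - x = (1 - 1/20)x - x = -x/20
||x|| = sqrt(124) = 11.1355
||T_20 x - x|| = ||x||/20 = 11.1355/20 = 0.5568

0.5568


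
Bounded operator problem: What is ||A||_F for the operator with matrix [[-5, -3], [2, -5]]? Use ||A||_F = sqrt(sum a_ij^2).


||A||_F^2 = sum a_ij^2
= (-5)^2 + (-3)^2 + 2^2 + (-5)^2
= 25 + 9 + 4 + 25 = 63
||A||_F = sqrt(63) = 7.9373

7.9373


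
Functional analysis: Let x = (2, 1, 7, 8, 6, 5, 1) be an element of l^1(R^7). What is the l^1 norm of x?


The l^1 norm equals the sum of absolute values of all components.
||x||_1 = 2 + 1 + 7 + 8 + 6 + 5 + 1
= 30

30.0000


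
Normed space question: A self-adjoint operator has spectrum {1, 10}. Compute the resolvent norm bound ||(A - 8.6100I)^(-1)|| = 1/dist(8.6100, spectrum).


dist(8.6100, {1, 10}) = min(|8.6100 - 1|, |8.6100 - 10|)
= min(7.6100, 1.3900) = 1.3900
Resolvent bound = 1/1.3900 = 0.7194

0.7194


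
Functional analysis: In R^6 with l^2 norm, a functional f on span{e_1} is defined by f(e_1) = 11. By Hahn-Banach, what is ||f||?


The norm of f is given by ||f|| = sup_{||x||=1} |f(x)|.
On span{e_1}, ||e_1|| = 1, so ||f|| = |f(e_1)| / ||e_1||
= |11| / 1 = 11.0000

11.0000


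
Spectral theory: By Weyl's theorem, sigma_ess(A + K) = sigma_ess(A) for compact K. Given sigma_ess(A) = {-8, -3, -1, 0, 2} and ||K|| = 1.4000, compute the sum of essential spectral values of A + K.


By Weyl's theorem, the essential spectrum is invariant under compact perturbations.
sigma_ess(A + K) = sigma_ess(A) = {-8, -3, -1, 0, 2}
Sum = -8 + -3 + -1 + 0 + 2 = -10

-10


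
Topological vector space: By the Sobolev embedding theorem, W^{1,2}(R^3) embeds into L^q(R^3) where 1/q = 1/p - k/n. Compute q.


Using the Sobolev embedding formula: 1/q = 1/p - k/n
1/q = 1/2 - 1/3 = 1/6
q = 1/(1/6) = 6

6.0000


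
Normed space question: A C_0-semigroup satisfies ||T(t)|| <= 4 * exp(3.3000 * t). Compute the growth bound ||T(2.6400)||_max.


||T(2.6400)|| <= 4 * exp(3.3000 * 2.6400)
= 4 * exp(8.7120)
= 4 * 6075.3811
= 24301.5244

24301.5244


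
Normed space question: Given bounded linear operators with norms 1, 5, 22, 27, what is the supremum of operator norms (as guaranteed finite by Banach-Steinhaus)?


By the Uniform Boundedness Principle, the supremum of norms is finite.
sup_k ||T_k|| = max(1, 5, 22, 27) = 27

27


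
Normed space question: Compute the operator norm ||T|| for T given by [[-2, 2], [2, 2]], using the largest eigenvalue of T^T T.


A^T A = [[8, 0], [0, 8]]
trace(A^T A) = 16, det(A^T A) = 64
discriminant = 16^2 - 4*64 = 0
Largest eigenvalue of A^T A = (trace + sqrt(disc))/2 = 8.0000
||T|| = sqrt(8.0000) = 2.8284

2.8284


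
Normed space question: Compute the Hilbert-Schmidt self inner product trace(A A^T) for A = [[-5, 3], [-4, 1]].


trace(A * A^T) = sum of squares of all entries
= (-5)^2 + 3^2 + (-4)^2 + 1^2
= 25 + 9 + 16 + 1
= 51

51


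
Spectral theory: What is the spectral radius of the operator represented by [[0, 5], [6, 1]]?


For a 2x2 matrix, eigenvalues satisfy lambda^2 - (trace)*lambda + det = 0
trace = 0 + 1 = 1
det = 0*1 - 5*6 = -30
discriminant = 1^2 - 4*(-30) = 121
spectral radius = max |eigenvalue| = 6.0000

6.0000


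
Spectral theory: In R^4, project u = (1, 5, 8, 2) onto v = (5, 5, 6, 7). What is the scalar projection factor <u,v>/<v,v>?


Computing <u,v> = 1*5 + 5*5 + 8*6 + 2*7 = 92
Computing <v,v> = 5^2 + 5^2 + 6^2 + 7^2 = 135
Projection coefficient = 92/135 = 0.6815

0.6815


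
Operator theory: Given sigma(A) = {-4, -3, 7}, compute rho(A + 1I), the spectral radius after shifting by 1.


Spectrum of A + 1I = {-3, -2, 8}
Spectral radius = max |lambda| over the shifted spectrum
= max(3, 2, 8) = 8

8


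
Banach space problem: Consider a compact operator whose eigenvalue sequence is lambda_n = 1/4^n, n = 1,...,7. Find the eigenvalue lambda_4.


The eigenvalue formula gives lambda_4 = 1/4^4
= 1/256
= 0.0039

0.0039


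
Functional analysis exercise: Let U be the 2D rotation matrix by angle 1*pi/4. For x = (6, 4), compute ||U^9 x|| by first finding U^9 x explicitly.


U is a rotation by theta = 1*pi/4
U^9 = rotation by 9*theta = 9*pi/4 = 1*pi/4 (mod 2*pi)
cos(1*pi/4) = 0.7071, sin(1*pi/4) = 0.7071
U^9 x = (0.7071 * 6 - 0.7071 * 4, 0.7071 * 6 + 0.7071 * 4)
= (1.4142, 7.0711)
||U^9 x|| = sqrt(1.4142^2 + 7.0711^2) = sqrt(52.0000) = 7.2111

7.2111


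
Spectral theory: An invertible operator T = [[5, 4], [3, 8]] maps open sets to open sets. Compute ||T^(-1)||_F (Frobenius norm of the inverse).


det(T) = 5*8 - 4*3 = 28
T^(-1) = (1/28) * [[8, -4], [-3, 5]] = [[0.2857, -0.1429], [-0.1071, 0.1786]]
||T^(-1)||_F^2 = 0.2857^2 + (-0.1429)^2 + (-0.1071)^2 + 0.1786^2 = 0.1454
||T^(-1)||_F = sqrt(0.1454) = 0.3813

0.3813


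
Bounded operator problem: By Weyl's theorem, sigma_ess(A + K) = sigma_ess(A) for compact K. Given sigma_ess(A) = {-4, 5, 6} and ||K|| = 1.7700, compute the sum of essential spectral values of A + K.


By Weyl's theorem, the essential spectrum is invariant under compact perturbations.
sigma_ess(A + K) = sigma_ess(A) = {-4, 5, 6}
Sum = -4 + 5 + 6 = 7

7


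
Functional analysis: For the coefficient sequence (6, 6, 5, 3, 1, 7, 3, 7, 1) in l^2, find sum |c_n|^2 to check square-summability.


sum |c_n|^2 = 6^2 + 6^2 + 5^2 + 3^2 + 1^2 + 7^2 + 3^2 + 7^2 + 1^2
= 36 + 36 + 25 + 9 + 1 + 49 + 9 + 49 + 1
= 215

215


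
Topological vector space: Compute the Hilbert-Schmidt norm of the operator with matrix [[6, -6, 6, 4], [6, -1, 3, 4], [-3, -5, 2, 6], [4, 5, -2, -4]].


The Hilbert-Schmidt norm is sqrt(sum of squares of all entries).
Sum of squares = 6^2 + (-6)^2 + 6^2 + 4^2 + 6^2 + (-1)^2 + 3^2 + 4^2 + (-3)^2 + (-5)^2 + 2^2 + 6^2 + 4^2 + 5^2 + (-2)^2 + (-4)^2
= 36 + 36 + 36 + 16 + 36 + 1 + 9 + 16 + 9 + 25 + 4 + 36 + 16 + 25 + 4 + 16 = 321
||T||_HS = sqrt(321) = 17.9165

17.9165


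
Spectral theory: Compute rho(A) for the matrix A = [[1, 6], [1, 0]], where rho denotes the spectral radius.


For a 2x2 matrix, eigenvalues satisfy lambda^2 - (trace)*lambda + det = 0
trace = 1 + 0 = 1
det = 1*0 - 6*1 = -6
discriminant = 1^2 - 4*(-6) = 25
spectral radius = max |eigenvalue| = 3.0000

3.0000


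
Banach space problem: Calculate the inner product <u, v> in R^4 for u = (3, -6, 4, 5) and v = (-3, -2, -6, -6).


Computing the standard inner product <u, v> = sum u_i * v_i
= 3*-3 + -6*-2 + 4*-6 + 5*-6
= -9 + 12 + -24 + -30
= -51

-51


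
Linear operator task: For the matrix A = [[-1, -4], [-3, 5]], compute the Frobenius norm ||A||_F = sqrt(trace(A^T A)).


||A||_F^2 = sum a_ij^2
= (-1)^2 + (-4)^2 + (-3)^2 + 5^2
= 1 + 16 + 9 + 25 = 51
||A||_F = sqrt(51) = 7.1414

7.1414


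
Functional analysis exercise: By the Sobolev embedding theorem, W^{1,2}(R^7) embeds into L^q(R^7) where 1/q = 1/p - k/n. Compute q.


Using the Sobolev embedding formula: 1/q = 1/p - k/n
1/q = 1/2 - 1/7 = 5/14
q = 1/(5/14) = 14/5 = 2.8000

2.8000


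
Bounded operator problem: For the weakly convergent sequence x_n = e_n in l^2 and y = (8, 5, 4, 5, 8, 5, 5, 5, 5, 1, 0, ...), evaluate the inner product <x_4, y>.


x_4 = e_4 is the standard basis vector with 1 in position 4.
<x_4, y> = y_4 = 5
As n -> infinity, <x_n, y> -> 0, confirming weak convergence of (x_n) to 0.

5


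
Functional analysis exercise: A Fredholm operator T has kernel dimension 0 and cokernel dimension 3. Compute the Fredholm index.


The Fredholm index is defined as ind(T) = dim(ker T) - dim(coker T)
= 0 - 3
= -3

-3


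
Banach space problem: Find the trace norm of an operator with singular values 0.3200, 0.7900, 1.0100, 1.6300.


The nuclear norm is the sum of all singular values.
||T||_1 = 0.3200 + 0.7900 + 1.0100 + 1.6300
= 3.7500

3.7500


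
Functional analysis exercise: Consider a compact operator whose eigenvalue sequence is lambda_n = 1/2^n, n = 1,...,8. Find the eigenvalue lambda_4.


The eigenvalue formula gives lambda_4 = 1/2^4
= 1/16
= 0.0625

0.0625


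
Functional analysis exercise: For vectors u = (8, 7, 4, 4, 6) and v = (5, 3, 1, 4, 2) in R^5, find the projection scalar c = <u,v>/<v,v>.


Computing <u,v> = 8*5 + 7*3 + 4*1 + 4*4 + 6*2 = 93
Computing <v,v> = 5^2 + 3^2 + 1^2 + 4^2 + 2^2 = 55
Projection coefficient = 93/55 = 1.6909

1.6909


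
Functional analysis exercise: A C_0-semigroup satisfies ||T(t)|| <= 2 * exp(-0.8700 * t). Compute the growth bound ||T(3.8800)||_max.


||T(3.8800)|| <= 2 * exp(-0.8700 * 3.8800)
= 2 * exp(-3.3756)
= 2 * 0.0342
= 0.0684

0.0684


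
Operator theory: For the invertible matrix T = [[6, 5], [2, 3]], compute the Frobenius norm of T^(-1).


det(T) = 6*3 - 5*2 = 8
T^(-1) = (1/8) * [[3, -5], [-2, 6]] = [[0.3750, -0.6250], [-0.2500, 0.7500]]
||T^(-1)||_F^2 = 0.3750^2 + (-0.6250)^2 + (-0.2500)^2 + 0.7500^2 = 1.1562
||T^(-1)||_F = sqrt(1.1562) = 1.0753

1.0753


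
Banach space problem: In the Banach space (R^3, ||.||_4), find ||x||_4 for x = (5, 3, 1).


The l^4 norm = (sum |x_i|^4)^(1/4)
Sum of 4th powers = 625 + 81 + 1 = 707
||x||_4 = (707)^(1/4) = 5.1565

5.1565


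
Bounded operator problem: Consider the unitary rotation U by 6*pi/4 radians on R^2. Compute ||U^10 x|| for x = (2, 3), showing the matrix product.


U is a rotation by theta = 6*pi/4
U^10 = rotation by 10*theta = 60*pi/4 = 4*pi/4 (mod 2*pi)
cos(4*pi/4) = -1.0000, sin(4*pi/4) = 0.0000
U^10 x = (-1.0000 * 2 - 0.0000 * 3, 0.0000 * 2 + -1.0000 * 3)
= (-2.0000, -3.0000)
||U^10 x|| = sqrt((-2.0000)^2 + (-3.0000)^2) = sqrt(13.0000) = 3.6056

3.6056


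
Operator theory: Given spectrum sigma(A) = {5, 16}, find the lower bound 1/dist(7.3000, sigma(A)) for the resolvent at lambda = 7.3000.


dist(7.3000, {5, 16}) = min(|7.3000 - 5|, |7.3000 - 16|)
= min(2.3000, 8.7000) = 2.3000
Resolvent bound = 1/2.3000 = 0.4348

0.4348


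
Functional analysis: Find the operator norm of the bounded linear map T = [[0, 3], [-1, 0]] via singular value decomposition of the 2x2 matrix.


A^T A = [[1, 0], [0, 9]]
trace(A^T A) = 10, det(A^T A) = 9
discriminant = 10^2 - 4*9 = 64
Largest eigenvalue of A^T A = (trace + sqrt(disc))/2 = 9.0000
||T|| = sqrt(9.0000) = 3.0000

3.0000


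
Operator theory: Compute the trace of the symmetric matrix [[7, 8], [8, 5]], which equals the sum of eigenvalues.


For a self-adjoint (symmetric) matrix, the eigenvalues are real.
The sum of eigenvalues equals the trace of the matrix.
trace = 7 + 5 = 12

12


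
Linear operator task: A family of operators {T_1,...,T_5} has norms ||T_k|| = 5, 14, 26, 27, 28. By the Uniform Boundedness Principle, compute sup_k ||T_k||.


By the Uniform Boundedness Principle, the supremum of norms is finite.
sup_k ||T_k|| = max(5, 14, 26, 27, 28) = 28

28


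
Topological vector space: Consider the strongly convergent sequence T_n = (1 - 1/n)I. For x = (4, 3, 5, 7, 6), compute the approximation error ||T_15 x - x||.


T_15 x - x = (1 - 1/15)x - x = -x/15
||x|| = sqrt(135) = 11.6190
||T_15 x - x|| = ||x||/15 = 11.6190/15 = 0.7746

0.7746


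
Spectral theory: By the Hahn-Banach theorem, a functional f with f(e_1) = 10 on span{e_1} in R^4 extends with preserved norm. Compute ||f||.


The norm of f is given by ||f|| = sup_{||x||=1} |f(x)|.
On span{e_1}, ||e_1|| = 1, so ||f|| = |f(e_1)| / ||e_1||
= |10| / 1 = 10.0000

10.0000


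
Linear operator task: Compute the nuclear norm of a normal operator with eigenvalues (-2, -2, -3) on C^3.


For a normal operator, singular values equal |eigenvalues|.
Trace norm = sum |lambda_i| = 2 + 2 + 3
= 7

7


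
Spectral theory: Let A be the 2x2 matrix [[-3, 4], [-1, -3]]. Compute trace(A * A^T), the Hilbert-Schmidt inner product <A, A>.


trace(A * A^T) = sum of squares of all entries
= (-3)^2 + 4^2 + (-1)^2 + (-3)^2
= 9 + 16 + 1 + 9
= 35

35


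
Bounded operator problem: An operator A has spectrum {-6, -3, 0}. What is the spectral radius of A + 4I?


Spectrum of A + 4I = {-2, 1, 4}
Spectral radius = max |lambda| over the shifted spectrum
= max(2, 1, 4) = 4

4


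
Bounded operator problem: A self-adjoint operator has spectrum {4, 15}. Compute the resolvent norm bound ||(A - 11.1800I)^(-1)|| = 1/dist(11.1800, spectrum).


dist(11.1800, {4, 15}) = min(|11.1800 - 4|, |11.1800 - 15|)
= min(7.1800, 3.8200) = 3.8200
Resolvent bound = 1/3.8200 = 0.2618

0.2618


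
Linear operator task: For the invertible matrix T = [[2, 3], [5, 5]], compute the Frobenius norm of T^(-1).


det(T) = 2*5 - 3*5 = -5
T^(-1) = (1/-5) * [[5, -3], [-5, 2]] = [[-1.0000, 0.6000], [1.0000, -0.4000]]
||T^(-1)||_F^2 = (-1.0000)^2 + 0.6000^2 + 1.0000^2 + (-0.4000)^2 = 2.5200
||T^(-1)||_F = sqrt(2.5200) = 1.5875

1.5875


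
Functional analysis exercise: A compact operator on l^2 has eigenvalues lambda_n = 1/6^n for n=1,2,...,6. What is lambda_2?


The eigenvalue formula gives lambda_2 = 1/6^2
= 1/36
= 0.0278

0.0278


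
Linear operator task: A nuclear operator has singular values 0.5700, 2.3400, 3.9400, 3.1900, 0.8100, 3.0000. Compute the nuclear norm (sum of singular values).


The nuclear norm is the sum of all singular values.
||T||_1 = 0.5700 + 2.3400 + 3.9400 + 3.1900 + 0.8100 + 3.0000
= 13.8500

13.8500


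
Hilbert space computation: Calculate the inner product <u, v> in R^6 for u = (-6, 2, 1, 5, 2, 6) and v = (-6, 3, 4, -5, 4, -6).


Computing the standard inner product <u, v> = sum u_i * v_i
= -6*-6 + 2*3 + 1*4 + 5*-5 + 2*4 + 6*-6
= 36 + 6 + 4 + -25 + 8 + -36
= -7

-7


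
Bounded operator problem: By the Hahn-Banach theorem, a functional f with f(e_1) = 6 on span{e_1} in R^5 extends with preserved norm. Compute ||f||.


The norm of f is given by ||f|| = sup_{||x||=1} |f(x)|.
On span{e_1}, ||e_1|| = 1, so ||f|| = |f(e_1)| / ||e_1||
= |6| / 1 = 6.0000

6.0000


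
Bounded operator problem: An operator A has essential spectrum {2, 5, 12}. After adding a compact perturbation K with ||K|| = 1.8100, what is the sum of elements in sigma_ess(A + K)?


By Weyl's theorem, the essential spectrum is invariant under compact perturbations.
sigma_ess(A + K) = sigma_ess(A) = {2, 5, 12}
Sum = 2 + 5 + 12 = 19

19


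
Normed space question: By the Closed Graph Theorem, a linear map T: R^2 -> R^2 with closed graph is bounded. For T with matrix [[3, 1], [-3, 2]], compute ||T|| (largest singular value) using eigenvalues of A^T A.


A^T A = [[18, -3], [-3, 5]]
trace(A^T A) = 23, det(A^T A) = 81
discriminant = 23^2 - 4*81 = 205
Largest eigenvalue of A^T A = (trace + sqrt(disc))/2 = 18.6589
||T|| = sqrt(18.6589) = 4.3196

4.3196


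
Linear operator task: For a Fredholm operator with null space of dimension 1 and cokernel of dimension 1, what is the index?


The Fredholm index is defined as ind(T) = dim(ker T) - dim(coker T)
= 1 - 1
= 0

0


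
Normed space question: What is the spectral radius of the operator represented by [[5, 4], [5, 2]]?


For a 2x2 matrix, eigenvalues satisfy lambda^2 - (trace)*lambda + det = 0
trace = 5 + 2 = 7
det = 5*2 - 4*5 = -10
discriminant = 7^2 - 4*(-10) = 89
spectral radius = max |eigenvalue| = 8.2170

8.2170


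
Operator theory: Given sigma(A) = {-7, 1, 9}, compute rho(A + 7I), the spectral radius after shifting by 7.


Spectrum of A + 7I = {0, 8, 16}
Spectral radius = max |lambda| over the shifted spectrum
= max(0, 8, 16) = 16

16


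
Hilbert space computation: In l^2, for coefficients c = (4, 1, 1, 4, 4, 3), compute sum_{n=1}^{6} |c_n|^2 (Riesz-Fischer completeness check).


sum |c_n|^2 = 4^2 + 1^2 + 1^2 + 4^2 + 4^2 + 3^2
= 16 + 1 + 1 + 16 + 16 + 9
= 59

59


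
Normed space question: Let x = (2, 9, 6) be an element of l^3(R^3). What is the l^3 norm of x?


The l^3 norm = (sum |x_i|^3)^(1/3)
Sum of 3th powers = 8 + 729 + 216 = 953
||x||_3 = (953)^(1/3) = 9.8408

9.8408


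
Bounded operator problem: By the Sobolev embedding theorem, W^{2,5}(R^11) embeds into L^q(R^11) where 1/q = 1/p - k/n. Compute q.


Using the Sobolev embedding formula: 1/q = 1/p - k/n
1/q = 1/5 - 2/11 = 1/55
q = 1/(1/55) = 55

55.0000


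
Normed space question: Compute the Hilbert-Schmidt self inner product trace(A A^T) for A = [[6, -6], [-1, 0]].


trace(A * A^T) = sum of squares of all entries
= 6^2 + (-6)^2 + (-1)^2 + 0^2
= 36 + 36 + 1 + 0
= 73

73


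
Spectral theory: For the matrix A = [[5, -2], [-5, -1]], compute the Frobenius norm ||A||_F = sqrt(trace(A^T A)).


||A||_F^2 = sum a_ij^2
= 5^2 + (-2)^2 + (-5)^2 + (-1)^2
= 25 + 4 + 25 + 1 = 55
||A||_F = sqrt(55) = 7.4162

7.4162


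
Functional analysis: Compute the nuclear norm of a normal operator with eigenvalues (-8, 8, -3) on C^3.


For a normal operator, singular values equal |eigenvalues|.
Trace norm = sum |lambda_i| = 8 + 8 + 3
= 19

19


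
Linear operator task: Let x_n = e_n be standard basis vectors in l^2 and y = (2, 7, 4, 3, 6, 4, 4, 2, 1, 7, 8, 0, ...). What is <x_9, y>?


x_9 = e_9 is the standard basis vector with 1 in position 9.
<x_9, y> = y_9 = 1
As n -> infinity, <x_n, y> -> 0, confirming weak convergence of (x_n) to 0.

1


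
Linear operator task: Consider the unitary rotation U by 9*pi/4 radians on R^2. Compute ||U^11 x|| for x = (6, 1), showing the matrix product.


U is a rotation by theta = 9*pi/4
U^11 = rotation by 11*theta = 99*pi/4 = 3*pi/4 (mod 2*pi)
cos(3*pi/4) = -0.7071, sin(3*pi/4) = 0.7071
U^11 x = (-0.7071 * 6 - 0.7071 * 1, 0.7071 * 6 + -0.7071 * 1)
= (-4.9497, 3.5355)
||U^11 x|| = sqrt((-4.9497)^2 + 3.5355^2) = sqrt(37.0000) = 6.0828

6.0828


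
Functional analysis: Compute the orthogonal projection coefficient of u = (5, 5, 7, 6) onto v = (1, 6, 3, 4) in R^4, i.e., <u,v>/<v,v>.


Computing <u,v> = 5*1 + 5*6 + 7*3 + 6*4 = 80
Computing <v,v> = 1^2 + 6^2 + 3^2 + 4^2 = 62
Projection coefficient = 80/62 = 1.2903

1.2903


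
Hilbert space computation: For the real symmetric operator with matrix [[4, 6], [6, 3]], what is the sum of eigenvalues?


For a self-adjoint (symmetric) matrix, the eigenvalues are real.
The sum of eigenvalues equals the trace of the matrix.
trace = 4 + 3 = 7

7


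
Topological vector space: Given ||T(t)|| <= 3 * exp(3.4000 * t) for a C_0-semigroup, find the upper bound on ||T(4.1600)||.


||T(4.1600)|| <= 3 * exp(3.4000 * 4.1600)
= 3 * exp(14.1440)
= 3 * 1.3889e+06
= 4.1666e+06

4.1666e+06


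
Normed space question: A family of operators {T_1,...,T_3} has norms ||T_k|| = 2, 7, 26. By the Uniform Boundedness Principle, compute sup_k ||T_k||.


By the Uniform Boundedness Principle, the supremum of norms is finite.
sup_k ||T_k|| = max(2, 7, 26) = 26

26


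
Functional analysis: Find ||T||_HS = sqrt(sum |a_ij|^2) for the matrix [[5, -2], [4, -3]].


The Hilbert-Schmidt norm is sqrt(sum of squares of all entries).
Sum of squares = 5^2 + (-2)^2 + 4^2 + (-3)^2
= 25 + 4 + 16 + 9 = 54
||T||_HS = sqrt(54) = 7.3485

7.3485


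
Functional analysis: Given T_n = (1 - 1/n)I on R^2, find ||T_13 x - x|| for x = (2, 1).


T_13 x - x = (1 - 1/13)x - x = -x/13
||x|| = sqrt(5) = 2.2361
||T_13 x - x|| = ||x||/13 = 2.2361/13 = 0.1720

0.1720


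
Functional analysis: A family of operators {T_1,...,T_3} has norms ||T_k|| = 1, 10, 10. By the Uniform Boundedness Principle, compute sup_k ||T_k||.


By the Uniform Boundedness Principle, the supremum of norms is finite.
sup_k ||T_k|| = max(1, 10, 10) = 10

10


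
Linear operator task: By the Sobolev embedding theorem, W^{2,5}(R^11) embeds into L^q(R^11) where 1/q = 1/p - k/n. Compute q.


Using the Sobolev embedding formula: 1/q = 1/p - k/n
1/q = 1/5 - 2/11 = 1/55
q = 1/(1/55) = 55

55.0000


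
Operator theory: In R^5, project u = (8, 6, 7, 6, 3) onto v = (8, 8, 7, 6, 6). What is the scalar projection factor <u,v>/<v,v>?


Computing <u,v> = 8*8 + 6*8 + 7*7 + 6*6 + 3*6 = 215
Computing <v,v> = 8^2 + 8^2 + 7^2 + 6^2 + 6^2 = 249
Projection coefficient = 215/249 = 0.8635

0.8635


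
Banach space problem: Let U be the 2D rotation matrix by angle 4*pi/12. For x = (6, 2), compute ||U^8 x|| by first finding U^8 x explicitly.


U is a rotation by theta = 4*pi/12
U^8 = rotation by 8*theta = 32*pi/12 = 8*pi/12 (mod 2*pi)
cos(8*pi/12) = -0.5000, sin(8*pi/12) = 0.8660
U^8 x = (-0.5000 * 6 - 0.8660 * 2, 0.8660 * 6 + -0.5000 * 2)
= (-4.7321, 4.1962)
||U^8 x|| = sqrt((-4.7321)^2 + 4.1962^2) = sqrt(40.0000) = 6.3246

6.3246


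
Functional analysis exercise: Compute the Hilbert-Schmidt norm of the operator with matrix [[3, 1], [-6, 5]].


The Hilbert-Schmidt norm is sqrt(sum of squares of all entries).
Sum of squares = 3^2 + 1^2 + (-6)^2 + 5^2
= 9 + 1 + 36 + 25 = 71
||T||_HS = sqrt(71) = 8.4261

8.4261


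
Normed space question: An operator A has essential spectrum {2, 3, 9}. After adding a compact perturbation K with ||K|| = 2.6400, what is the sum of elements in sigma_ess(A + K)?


By Weyl's theorem, the essential spectrum is invariant under compact perturbations.
sigma_ess(A + K) = sigma_ess(A) = {2, 3, 9}
Sum = 2 + 3 + 9 = 14

14
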